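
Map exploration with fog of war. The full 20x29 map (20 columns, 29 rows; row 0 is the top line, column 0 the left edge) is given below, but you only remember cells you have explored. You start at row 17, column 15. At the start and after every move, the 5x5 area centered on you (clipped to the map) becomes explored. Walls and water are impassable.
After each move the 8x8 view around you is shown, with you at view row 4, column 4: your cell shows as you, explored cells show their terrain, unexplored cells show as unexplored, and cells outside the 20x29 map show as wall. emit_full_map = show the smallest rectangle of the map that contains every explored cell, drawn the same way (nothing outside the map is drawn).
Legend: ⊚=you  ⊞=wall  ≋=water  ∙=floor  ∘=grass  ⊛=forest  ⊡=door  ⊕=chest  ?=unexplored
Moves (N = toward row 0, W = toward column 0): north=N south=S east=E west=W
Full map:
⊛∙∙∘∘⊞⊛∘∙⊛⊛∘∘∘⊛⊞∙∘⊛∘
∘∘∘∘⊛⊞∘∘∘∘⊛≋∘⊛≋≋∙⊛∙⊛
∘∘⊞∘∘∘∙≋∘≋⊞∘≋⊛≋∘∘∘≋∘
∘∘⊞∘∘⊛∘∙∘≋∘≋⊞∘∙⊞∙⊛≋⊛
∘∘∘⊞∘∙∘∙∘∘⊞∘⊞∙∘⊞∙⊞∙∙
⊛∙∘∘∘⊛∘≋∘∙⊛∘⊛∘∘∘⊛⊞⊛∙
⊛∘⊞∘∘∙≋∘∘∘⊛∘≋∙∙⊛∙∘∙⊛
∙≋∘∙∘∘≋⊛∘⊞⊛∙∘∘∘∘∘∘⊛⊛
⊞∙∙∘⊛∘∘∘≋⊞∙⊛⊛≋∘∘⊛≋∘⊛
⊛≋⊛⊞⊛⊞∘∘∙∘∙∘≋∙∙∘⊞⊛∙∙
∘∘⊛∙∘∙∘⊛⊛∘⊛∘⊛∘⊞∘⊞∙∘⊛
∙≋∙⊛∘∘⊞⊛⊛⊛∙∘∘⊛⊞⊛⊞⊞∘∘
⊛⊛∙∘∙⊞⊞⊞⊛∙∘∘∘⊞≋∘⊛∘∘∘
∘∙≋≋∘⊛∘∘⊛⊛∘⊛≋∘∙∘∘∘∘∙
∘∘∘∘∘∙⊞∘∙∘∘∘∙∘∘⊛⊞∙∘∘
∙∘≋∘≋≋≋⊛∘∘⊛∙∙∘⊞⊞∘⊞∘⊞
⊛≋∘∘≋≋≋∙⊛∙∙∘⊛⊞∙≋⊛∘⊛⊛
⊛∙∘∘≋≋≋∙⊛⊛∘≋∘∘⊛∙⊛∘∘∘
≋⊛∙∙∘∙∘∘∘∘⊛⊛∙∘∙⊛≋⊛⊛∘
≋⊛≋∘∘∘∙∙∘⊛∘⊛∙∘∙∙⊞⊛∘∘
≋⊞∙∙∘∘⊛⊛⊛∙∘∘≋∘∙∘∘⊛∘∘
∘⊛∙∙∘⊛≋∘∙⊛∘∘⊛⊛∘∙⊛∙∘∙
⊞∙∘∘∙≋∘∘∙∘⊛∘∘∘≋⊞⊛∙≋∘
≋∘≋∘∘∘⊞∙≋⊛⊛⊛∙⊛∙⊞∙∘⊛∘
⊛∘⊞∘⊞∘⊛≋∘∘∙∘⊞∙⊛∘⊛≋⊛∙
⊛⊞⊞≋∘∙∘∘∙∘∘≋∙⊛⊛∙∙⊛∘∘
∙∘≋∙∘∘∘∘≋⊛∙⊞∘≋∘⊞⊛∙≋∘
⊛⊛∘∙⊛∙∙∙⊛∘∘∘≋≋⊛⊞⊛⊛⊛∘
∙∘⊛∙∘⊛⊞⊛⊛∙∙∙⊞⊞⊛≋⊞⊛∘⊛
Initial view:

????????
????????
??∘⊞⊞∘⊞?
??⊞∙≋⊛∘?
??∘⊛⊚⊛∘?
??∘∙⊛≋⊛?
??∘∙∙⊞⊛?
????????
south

????????
??∘⊞⊞∘⊞?
??⊞∙≋⊛∘?
??∘⊛∙⊛∘?
??∘∙⊚≋⊛?
??∘∙∙⊞⊛?
??∘∙∘∘⊛?
????????

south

??∘⊞⊞∘⊞?
??⊞∙≋⊛∘?
??∘⊛∙⊛∘?
??∘∙⊛≋⊛?
??∘∙⊚⊞⊛?
??∘∙∘∘⊛?
??⊛∘∙⊛∙?
????????

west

???∘⊞⊞∘⊞
???⊞∙≋⊛∘
??∘∘⊛∙⊛∘
??∙∘∙⊛≋⊛
??∙∘⊚∙⊞⊛
??≋∘∙∘∘⊛
??⊛⊛∘∙⊛∙
????????

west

????∘⊞⊞∘
????⊞∙≋⊛
??≋∘∘⊛∙⊛
??⊛∙∘∙⊛≋
??⊛∙⊚∙∙⊞
??∘≋∘∙∘∘
??∘⊛⊛∘∙⊛
????????

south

????⊞∙≋⊛
??≋∘∘⊛∙⊛
??⊛∙∘∙⊛≋
??⊛∙∘∙∙⊞
??∘≋⊚∙∘∘
??∘⊛⊛∘∙⊛
??∘∘∘≋⊞?
????????

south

??≋∘∘⊛∙⊛
??⊛∙∘∙⊛≋
??⊛∙∘∙∙⊞
??∘≋∘∙∘∘
??∘⊛⊚∘∙⊛
??∘∘∘≋⊞?
??⊛∙⊛∙⊞?
????????

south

??⊛∙∘∙⊛≋
??⊛∙∘∙∙⊞
??∘≋∘∙∘∘
??∘⊛⊛∘∙⊛
??∘∘⊚≋⊞?
??⊛∙⊛∙⊞?
??∘⊞∙⊛∘?
????????

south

??⊛∙∘∙∙⊞
??∘≋∘∙∘∘
??∘⊛⊛∘∙⊛
??∘∘∘≋⊞?
??⊛∙⊚∙⊞?
??∘⊞∙⊛∘?
??≋∙⊛⊛∙?
????????

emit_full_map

??∘⊞⊞∘⊞
??⊞∙≋⊛∘
≋∘∘⊛∙⊛∘
⊛∙∘∙⊛≋⊛
⊛∙∘∙∙⊞⊛
∘≋∘∙∘∘⊛
∘⊛⊛∘∙⊛∙
∘∘∘≋⊞??
⊛∙⊚∙⊞??
∘⊞∙⊛∘??
≋∙⊛⊛∙??

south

??∘≋∘∙∘∘
??∘⊛⊛∘∙⊛
??∘∘∘≋⊞?
??⊛∙⊛∙⊞?
??∘⊞⊚⊛∘?
??≋∙⊛⊛∙?
??⊞∘≋∘⊞?
????????

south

??∘⊛⊛∘∙⊛
??∘∘∘≋⊞?
??⊛∙⊛∙⊞?
??∘⊞∙⊛∘?
??≋∙⊚⊛∙?
??⊞∘≋∘⊞?
??∘≋≋⊛⊞?
????????

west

???∘⊛⊛∘∙
???∘∘∘≋⊞
??⊛⊛∙⊛∙⊞
??∙∘⊞∙⊛∘
??∘≋⊚⊛⊛∙
??∙⊞∘≋∘⊞
??∘∘≋≋⊛⊞
????????

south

???∘∘∘≋⊞
??⊛⊛∙⊛∙⊞
??∙∘⊞∙⊛∘
??∘≋∙⊛⊛∙
??∙⊞⊚≋∘⊞
??∘∘≋≋⊛⊞
??∙∙⊞⊞⊛?
⊞⊞⊞⊞⊞⊞⊞⊞

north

???∘⊛⊛∘∙
???∘∘∘≋⊞
??⊛⊛∙⊛∙⊞
??∙∘⊞∙⊛∘
??∘≋⊚⊛⊛∙
??∙⊞∘≋∘⊞
??∘∘≋≋⊛⊞
??∙∙⊞⊞⊛?

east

??∘⊛⊛∘∙⊛
??∘∘∘≋⊞?
?⊛⊛∙⊛∙⊞?
?∙∘⊞∙⊛∘?
?∘≋∙⊚⊛∙?
?∙⊞∘≋∘⊞?
?∘∘≋≋⊛⊞?
?∙∙⊞⊞⊛??

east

?∘⊛⊛∘∙⊛∙
?∘∘∘≋⊞??
⊛⊛∙⊛∙⊞∙?
∙∘⊞∙⊛∘⊛?
∘≋∙⊛⊚∙∙?
∙⊞∘≋∘⊞⊛?
∘∘≋≋⊛⊞⊛?
∙∙⊞⊞⊛???

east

∘⊛⊛∘∙⊛∙?
∘∘∘≋⊞???
⊛∙⊛∙⊞∙∘?
∘⊞∙⊛∘⊛≋?
≋∙⊛⊛⊚∙⊛?
⊞∘≋∘⊞⊛∙?
∘≋≋⊛⊞⊛⊛?
∙⊞⊞⊛????

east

⊛⊛∘∙⊛∙??
∘∘≋⊞????
∙⊛∙⊞∙∘⊛?
⊞∙⊛∘⊛≋⊛?
∙⊛⊛∙⊚⊛∘?
∘≋∘⊞⊛∙≋?
≋≋⊛⊞⊛⊛⊛?
⊞⊞⊛?????

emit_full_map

???∘⊞⊞∘⊞?
???⊞∙≋⊛∘?
?≋∘∘⊛∙⊛∘?
?⊛∙∘∙⊛≋⊛?
?⊛∙∘∙∙⊞⊛?
?∘≋∘∙∘∘⊛?
?∘⊛⊛∘∙⊛∙?
?∘∘∘≋⊞???
⊛⊛∙⊛∙⊞∙∘⊛
∙∘⊞∙⊛∘⊛≋⊛
∘≋∙⊛⊛∙⊚⊛∘
∙⊞∘≋∘⊞⊛∙≋
∘∘≋≋⊛⊞⊛⊛⊛
∙∙⊞⊞⊛????

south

∘∘≋⊞????
∙⊛∙⊞∙∘⊛?
⊞∙⊛∘⊛≋⊛?
∙⊛⊛∙∙⊛∘?
∘≋∘⊞⊚∙≋?
≋≋⊛⊞⊛⊛⊛?
⊞⊞⊛≋⊞⊛∘?
⊞⊞⊞⊞⊞⊞⊞⊞

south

∙⊛∙⊞∙∘⊛?
⊞∙⊛∘⊛≋⊛?
∙⊛⊛∙∙⊛∘?
∘≋∘⊞⊛∙≋?
≋≋⊛⊞⊚⊛⊛?
⊞⊞⊛≋⊞⊛∘?
⊞⊞⊞⊞⊞⊞⊞⊞
⊞⊞⊞⊞⊞⊞⊞⊞

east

⊛∙⊞∙∘⊛?⊞
∙⊛∘⊛≋⊛?⊞
⊛⊛∙∙⊛∘∘⊞
≋∘⊞⊛∙≋∘⊞
≋⊛⊞⊛⊚⊛∘⊞
⊞⊛≋⊞⊛∘⊛⊞
⊞⊞⊞⊞⊞⊞⊞⊞
⊞⊞⊞⊞⊞⊞⊞⊞

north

∘≋⊞????⊞
⊛∙⊞∙∘⊛?⊞
∙⊛∘⊛≋⊛∙⊞
⊛⊛∙∙⊛∘∘⊞
≋∘⊞⊛⊚≋∘⊞
≋⊛⊞⊛⊛⊛∘⊞
⊞⊛≋⊞⊛∘⊛⊞
⊞⊞⊞⊞⊞⊞⊞⊞

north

⊛∘∙⊛∙??⊞
∘≋⊞????⊞
⊛∙⊞∙∘⊛∘⊞
∙⊛∘⊛≋⊛∙⊞
⊛⊛∙∙⊚∘∘⊞
≋∘⊞⊛∙≋∘⊞
≋⊛⊞⊛⊛⊛∘⊞
⊞⊛≋⊞⊛∘⊛⊞

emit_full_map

???∘⊞⊞∘⊞??
???⊞∙≋⊛∘??
?≋∘∘⊛∙⊛∘??
?⊛∙∘∙⊛≋⊛??
?⊛∙∘∙∙⊞⊛??
?∘≋∘∙∘∘⊛??
?∘⊛⊛∘∙⊛∙??
?∘∘∘≋⊞????
⊛⊛∙⊛∙⊞∙∘⊛∘
∙∘⊞∙⊛∘⊛≋⊛∙
∘≋∙⊛⊛∙∙⊚∘∘
∙⊞∘≋∘⊞⊛∙≋∘
∘∘≋≋⊛⊞⊛⊛⊛∘
∙∙⊞⊞⊛≋⊞⊛∘⊛

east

∘∙⊛∙??⊞⊞
≋⊞????⊞⊞
∙⊞∙∘⊛∘⊞⊞
⊛∘⊛≋⊛∙⊞⊞
⊛∙∙⊛⊚∘⊞⊞
∘⊞⊛∙≋∘⊞⊞
⊛⊞⊛⊛⊛∘⊞⊞
⊛≋⊞⊛∘⊛⊞⊞

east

∙⊛∙??⊞⊞⊞
⊞????⊞⊞⊞
⊞∙∘⊛∘⊞⊞⊞
∘⊛≋⊛∙⊞⊞⊞
∙∙⊛∘⊚⊞⊞⊞
⊞⊛∙≋∘⊞⊞⊞
⊞⊛⊛⊛∘⊞⊞⊞
≋⊞⊛∘⊛⊞⊞⊞

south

⊞????⊞⊞⊞
⊞∙∘⊛∘⊞⊞⊞
∘⊛≋⊛∙⊞⊞⊞
∙∙⊛∘∘⊞⊞⊞
⊞⊛∙≋⊚⊞⊞⊞
⊞⊛⊛⊛∘⊞⊞⊞
≋⊞⊛∘⊛⊞⊞⊞
⊞⊞⊞⊞⊞⊞⊞⊞

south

⊞∙∘⊛∘⊞⊞⊞
∘⊛≋⊛∙⊞⊞⊞
∙∙⊛∘∘⊞⊞⊞
⊞⊛∙≋∘⊞⊞⊞
⊞⊛⊛⊛⊚⊞⊞⊞
≋⊞⊛∘⊛⊞⊞⊞
⊞⊞⊞⊞⊞⊞⊞⊞
⊞⊞⊞⊞⊞⊞⊞⊞

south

∘⊛≋⊛∙⊞⊞⊞
∙∙⊛∘∘⊞⊞⊞
⊞⊛∙≋∘⊞⊞⊞
⊞⊛⊛⊛∘⊞⊞⊞
≋⊞⊛∘⊚⊞⊞⊞
⊞⊞⊞⊞⊞⊞⊞⊞
⊞⊞⊞⊞⊞⊞⊞⊞
⊞⊞⊞⊞⊞⊞⊞⊞

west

⊛∘⊛≋⊛∙⊞⊞
⊛∙∙⊛∘∘⊞⊞
∘⊞⊛∙≋∘⊞⊞
⊛⊞⊛⊛⊛∘⊞⊞
⊛≋⊞⊛⊚⊛⊞⊞
⊞⊞⊞⊞⊞⊞⊞⊞
⊞⊞⊞⊞⊞⊞⊞⊞
⊞⊞⊞⊞⊞⊞⊞⊞

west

∙⊛∘⊛≋⊛∙⊞
⊛⊛∙∙⊛∘∘⊞
≋∘⊞⊛∙≋∘⊞
≋⊛⊞⊛⊛⊛∘⊞
⊞⊛≋⊞⊚∘⊛⊞
⊞⊞⊞⊞⊞⊞⊞⊞
⊞⊞⊞⊞⊞⊞⊞⊞
⊞⊞⊞⊞⊞⊞⊞⊞

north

⊛∙⊞∙∘⊛∘⊞
∙⊛∘⊛≋⊛∙⊞
⊛⊛∙∙⊛∘∘⊞
≋∘⊞⊛∙≋∘⊞
≋⊛⊞⊛⊚⊛∘⊞
⊞⊛≋⊞⊛∘⊛⊞
⊞⊞⊞⊞⊞⊞⊞⊞
⊞⊞⊞⊞⊞⊞⊞⊞

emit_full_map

???∘⊞⊞∘⊞??
???⊞∙≋⊛∘??
?≋∘∘⊛∙⊛∘??
?⊛∙∘∙⊛≋⊛??
?⊛∙∘∙∙⊞⊛??
?∘≋∘∙∘∘⊛??
?∘⊛⊛∘∙⊛∙??
?∘∘∘≋⊞????
⊛⊛∙⊛∙⊞∙∘⊛∘
∙∘⊞∙⊛∘⊛≋⊛∙
∘≋∙⊛⊛∙∙⊛∘∘
∙⊞∘≋∘⊞⊛∙≋∘
∘∘≋≋⊛⊞⊛⊚⊛∘
∙∙⊞⊞⊛≋⊞⊛∘⊛

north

∘≋⊞????⊞
⊛∙⊞∙∘⊛∘⊞
∙⊛∘⊛≋⊛∙⊞
⊛⊛∙∙⊛∘∘⊞
≋∘⊞⊛⊚≋∘⊞
≋⊛⊞⊛⊛⊛∘⊞
⊞⊛≋⊞⊛∘⊛⊞
⊞⊞⊞⊞⊞⊞⊞⊞

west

∘∘≋⊞????
∙⊛∙⊞∙∘⊛∘
⊞∙⊛∘⊛≋⊛∙
∙⊛⊛∙∙⊛∘∘
∘≋∘⊞⊚∙≋∘
≋≋⊛⊞⊛⊛⊛∘
⊞⊞⊛≋⊞⊛∘⊛
⊞⊞⊞⊞⊞⊞⊞⊞

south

∙⊛∙⊞∙∘⊛∘
⊞∙⊛∘⊛≋⊛∙
∙⊛⊛∙∙⊛∘∘
∘≋∘⊞⊛∙≋∘
≋≋⊛⊞⊚⊛⊛∘
⊞⊞⊛≋⊞⊛∘⊛
⊞⊞⊞⊞⊞⊞⊞⊞
⊞⊞⊞⊞⊞⊞⊞⊞

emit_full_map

???∘⊞⊞∘⊞??
???⊞∙≋⊛∘??
?≋∘∘⊛∙⊛∘??
?⊛∙∘∙⊛≋⊛??
?⊛∙∘∙∙⊞⊛??
?∘≋∘∙∘∘⊛??
?∘⊛⊛∘∙⊛∙??
?∘∘∘≋⊞????
⊛⊛∙⊛∙⊞∙∘⊛∘
∙∘⊞∙⊛∘⊛≋⊛∙
∘≋∙⊛⊛∙∙⊛∘∘
∙⊞∘≋∘⊞⊛∙≋∘
∘∘≋≋⊛⊞⊚⊛⊛∘
∙∙⊞⊞⊛≋⊞⊛∘⊛


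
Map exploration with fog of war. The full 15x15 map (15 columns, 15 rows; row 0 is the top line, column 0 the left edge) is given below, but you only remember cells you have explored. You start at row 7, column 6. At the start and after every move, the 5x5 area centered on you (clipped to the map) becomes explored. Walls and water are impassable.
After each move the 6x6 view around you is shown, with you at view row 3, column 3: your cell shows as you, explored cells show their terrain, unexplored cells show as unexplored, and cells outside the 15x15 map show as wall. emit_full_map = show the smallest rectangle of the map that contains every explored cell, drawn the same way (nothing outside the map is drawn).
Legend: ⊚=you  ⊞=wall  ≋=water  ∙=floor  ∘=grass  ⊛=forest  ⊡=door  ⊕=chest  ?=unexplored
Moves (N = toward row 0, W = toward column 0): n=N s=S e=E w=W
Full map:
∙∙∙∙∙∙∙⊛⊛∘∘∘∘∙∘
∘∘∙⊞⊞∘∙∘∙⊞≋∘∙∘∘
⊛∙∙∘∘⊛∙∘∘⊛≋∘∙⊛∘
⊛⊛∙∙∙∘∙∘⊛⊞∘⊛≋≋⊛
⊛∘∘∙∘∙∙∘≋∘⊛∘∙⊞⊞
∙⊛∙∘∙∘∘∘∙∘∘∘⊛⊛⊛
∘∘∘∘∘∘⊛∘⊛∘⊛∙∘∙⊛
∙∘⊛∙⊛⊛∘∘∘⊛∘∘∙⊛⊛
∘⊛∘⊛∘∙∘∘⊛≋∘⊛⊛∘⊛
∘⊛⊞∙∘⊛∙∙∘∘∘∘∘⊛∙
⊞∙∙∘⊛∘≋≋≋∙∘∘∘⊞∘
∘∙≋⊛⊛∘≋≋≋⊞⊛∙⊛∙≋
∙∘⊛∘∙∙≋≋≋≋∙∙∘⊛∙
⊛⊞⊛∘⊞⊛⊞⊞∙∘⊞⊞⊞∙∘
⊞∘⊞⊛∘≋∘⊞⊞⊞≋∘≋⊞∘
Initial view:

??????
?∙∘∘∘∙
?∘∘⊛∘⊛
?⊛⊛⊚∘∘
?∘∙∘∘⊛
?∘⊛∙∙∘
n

??????
?∘∙∙∘≋
?∙∘∘∘∙
?∘∘⊚∘⊛
?⊛⊛∘∘∘
?∘∙∘∘⊛

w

??????
?∙∘∙∙∘
?∘∙∘∘∘
?∘∘⊚⊛∘
?∙⊛⊛∘∘
?⊛∘∙∘∘

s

?∙∘∙∙∘
?∘∙∘∘∘
?∘∘∘⊛∘
?∙⊛⊚∘∘
?⊛∘∙∘∘
?∙∘⊛∙∙

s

?∘∙∘∘∘
?∘∘∘⊛∘
?∙⊛⊛∘∘
?⊛∘⊚∘∘
?∙∘⊛∙∙
?∘⊛∘≋≋

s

?∘∘∘⊛∘
?∙⊛⊛∘∘
?⊛∘∙∘∘
?∙∘⊚∙∙
?∘⊛∘≋≋
?⊛⊛∘≋≋

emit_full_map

∙∘∙∙∘≋
∘∙∘∘∘∙
∘∘∘⊛∘⊛
∙⊛⊛∘∘∘
⊛∘∙∘∘⊛
∙∘⊚∙∙∘
∘⊛∘≋≋?
⊛⊛∘≋≋?

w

??∘∘∘⊛
?⊛∙⊛⊛∘
?∘⊛∘∙∘
?⊞∙⊚⊛∙
?∙∘⊛∘≋
?≋⊛⊛∘≋

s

?⊛∙⊛⊛∘
?∘⊛∘∙∘
?⊞∙∘⊛∙
?∙∘⊚∘≋
?≋⊛⊛∘≋
?⊛∘∙∙≋

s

?∘⊛∘∙∘
?⊞∙∘⊛∙
?∙∘⊛∘≋
?≋⊛⊚∘≋
?⊛∘∙∙≋
?⊛∘⊞⊛⊞

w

??∘⊛∘∙
?⊛⊞∙∘⊛
?∙∙∘⊛∘
?∙≋⊚⊛∘
?∘⊛∘∙∙
?⊞⊛∘⊞⊛

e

?∘⊛∘∙∘
⊛⊞∙∘⊛∙
∙∙∘⊛∘≋
∙≋⊛⊚∘≋
∘⊛∘∙∙≋
⊞⊛∘⊞⊛⊞

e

∘⊛∘∙∘∘
⊞∙∘⊛∙∙
∙∘⊛∘≋≋
≋⊛⊛⊚≋≋
⊛∘∙∙≋≋
⊛∘⊞⊛⊞⊞

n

⊛∙⊛⊛∘∘
∘⊛∘∙∘∘
⊞∙∘⊛∙∙
∙∘⊛⊚≋≋
≋⊛⊛∘≋≋
⊛∘∙∙≋≋

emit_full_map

??∙∘∙∙∘≋
??∘∙∘∘∘∙
??∘∘∘⊛∘⊛
?⊛∙⊛⊛∘∘∘
?∘⊛∘∙∘∘⊛
⊛⊞∙∘⊛∙∙∘
∙∙∘⊛⊚≋≋?
∙≋⊛⊛∘≋≋?
∘⊛∘∙∙≋≋?
⊞⊛∘⊞⊛⊞⊞?


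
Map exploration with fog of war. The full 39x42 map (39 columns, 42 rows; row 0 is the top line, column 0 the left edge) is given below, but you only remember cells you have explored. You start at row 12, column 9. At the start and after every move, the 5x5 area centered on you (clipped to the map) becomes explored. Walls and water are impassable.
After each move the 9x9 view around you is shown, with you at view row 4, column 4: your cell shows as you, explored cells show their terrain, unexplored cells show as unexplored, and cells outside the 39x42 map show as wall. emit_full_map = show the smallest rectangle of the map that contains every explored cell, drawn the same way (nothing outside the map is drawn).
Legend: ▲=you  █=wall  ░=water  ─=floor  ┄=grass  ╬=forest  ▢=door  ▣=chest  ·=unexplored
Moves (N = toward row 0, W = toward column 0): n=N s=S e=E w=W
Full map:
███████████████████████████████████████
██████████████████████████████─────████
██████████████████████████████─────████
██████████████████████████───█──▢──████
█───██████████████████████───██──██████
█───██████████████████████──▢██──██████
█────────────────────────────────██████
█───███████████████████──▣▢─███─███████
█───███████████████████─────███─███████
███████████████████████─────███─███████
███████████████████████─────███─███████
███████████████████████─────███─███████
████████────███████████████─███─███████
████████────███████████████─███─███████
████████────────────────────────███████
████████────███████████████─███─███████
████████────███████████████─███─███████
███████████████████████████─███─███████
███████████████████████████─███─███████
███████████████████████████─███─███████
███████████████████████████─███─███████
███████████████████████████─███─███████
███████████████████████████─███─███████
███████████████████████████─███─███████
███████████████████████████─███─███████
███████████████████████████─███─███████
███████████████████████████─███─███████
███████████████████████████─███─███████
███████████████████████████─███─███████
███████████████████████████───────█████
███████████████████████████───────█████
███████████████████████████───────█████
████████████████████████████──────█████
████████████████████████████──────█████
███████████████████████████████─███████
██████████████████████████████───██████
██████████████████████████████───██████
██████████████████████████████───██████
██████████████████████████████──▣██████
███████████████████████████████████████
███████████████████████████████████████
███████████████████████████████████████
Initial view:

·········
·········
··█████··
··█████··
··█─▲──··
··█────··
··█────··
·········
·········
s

·········
··█████··
··█████··
··█────··
··█─▲──··
··█────··
··█────··
·········
·········

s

··█████··
··█████··
··█────··
··█────··
··█─▲──··
··█────··
··█────··
·········
·········

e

·█████···
·█████···
·█────█··
·█────█··
·█──▲──··
·█────█··
·█────█··
·········
·········

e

█████····
█████····
█────██··
█────██··
█───▲──··
█────██··
█────██··
·········
·········

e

████·····
████·····
────███··
────███··
────▲──··
────███··
────███··
·········
·········

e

███······
███······
───████··
───████··
────▲──··
───████··
───████··
·········
·········

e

██·······
██·······
──█████··
──█████··
────▲──··
──█████··
──█████··
·········
·········

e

█········
█········
─██████··
─██████··
────▲──··
─██████··
─██████··
·········
·········

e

·········
·········
███████··
███████··
────▲──··
███████··
███████··
·········
·········

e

·········
·········
███████··
███████··
────▲──··
███████··
███████··
·········
·········

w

·········
·········
████████·
████████·
────▲───·
████████·
████████·
·········
·········


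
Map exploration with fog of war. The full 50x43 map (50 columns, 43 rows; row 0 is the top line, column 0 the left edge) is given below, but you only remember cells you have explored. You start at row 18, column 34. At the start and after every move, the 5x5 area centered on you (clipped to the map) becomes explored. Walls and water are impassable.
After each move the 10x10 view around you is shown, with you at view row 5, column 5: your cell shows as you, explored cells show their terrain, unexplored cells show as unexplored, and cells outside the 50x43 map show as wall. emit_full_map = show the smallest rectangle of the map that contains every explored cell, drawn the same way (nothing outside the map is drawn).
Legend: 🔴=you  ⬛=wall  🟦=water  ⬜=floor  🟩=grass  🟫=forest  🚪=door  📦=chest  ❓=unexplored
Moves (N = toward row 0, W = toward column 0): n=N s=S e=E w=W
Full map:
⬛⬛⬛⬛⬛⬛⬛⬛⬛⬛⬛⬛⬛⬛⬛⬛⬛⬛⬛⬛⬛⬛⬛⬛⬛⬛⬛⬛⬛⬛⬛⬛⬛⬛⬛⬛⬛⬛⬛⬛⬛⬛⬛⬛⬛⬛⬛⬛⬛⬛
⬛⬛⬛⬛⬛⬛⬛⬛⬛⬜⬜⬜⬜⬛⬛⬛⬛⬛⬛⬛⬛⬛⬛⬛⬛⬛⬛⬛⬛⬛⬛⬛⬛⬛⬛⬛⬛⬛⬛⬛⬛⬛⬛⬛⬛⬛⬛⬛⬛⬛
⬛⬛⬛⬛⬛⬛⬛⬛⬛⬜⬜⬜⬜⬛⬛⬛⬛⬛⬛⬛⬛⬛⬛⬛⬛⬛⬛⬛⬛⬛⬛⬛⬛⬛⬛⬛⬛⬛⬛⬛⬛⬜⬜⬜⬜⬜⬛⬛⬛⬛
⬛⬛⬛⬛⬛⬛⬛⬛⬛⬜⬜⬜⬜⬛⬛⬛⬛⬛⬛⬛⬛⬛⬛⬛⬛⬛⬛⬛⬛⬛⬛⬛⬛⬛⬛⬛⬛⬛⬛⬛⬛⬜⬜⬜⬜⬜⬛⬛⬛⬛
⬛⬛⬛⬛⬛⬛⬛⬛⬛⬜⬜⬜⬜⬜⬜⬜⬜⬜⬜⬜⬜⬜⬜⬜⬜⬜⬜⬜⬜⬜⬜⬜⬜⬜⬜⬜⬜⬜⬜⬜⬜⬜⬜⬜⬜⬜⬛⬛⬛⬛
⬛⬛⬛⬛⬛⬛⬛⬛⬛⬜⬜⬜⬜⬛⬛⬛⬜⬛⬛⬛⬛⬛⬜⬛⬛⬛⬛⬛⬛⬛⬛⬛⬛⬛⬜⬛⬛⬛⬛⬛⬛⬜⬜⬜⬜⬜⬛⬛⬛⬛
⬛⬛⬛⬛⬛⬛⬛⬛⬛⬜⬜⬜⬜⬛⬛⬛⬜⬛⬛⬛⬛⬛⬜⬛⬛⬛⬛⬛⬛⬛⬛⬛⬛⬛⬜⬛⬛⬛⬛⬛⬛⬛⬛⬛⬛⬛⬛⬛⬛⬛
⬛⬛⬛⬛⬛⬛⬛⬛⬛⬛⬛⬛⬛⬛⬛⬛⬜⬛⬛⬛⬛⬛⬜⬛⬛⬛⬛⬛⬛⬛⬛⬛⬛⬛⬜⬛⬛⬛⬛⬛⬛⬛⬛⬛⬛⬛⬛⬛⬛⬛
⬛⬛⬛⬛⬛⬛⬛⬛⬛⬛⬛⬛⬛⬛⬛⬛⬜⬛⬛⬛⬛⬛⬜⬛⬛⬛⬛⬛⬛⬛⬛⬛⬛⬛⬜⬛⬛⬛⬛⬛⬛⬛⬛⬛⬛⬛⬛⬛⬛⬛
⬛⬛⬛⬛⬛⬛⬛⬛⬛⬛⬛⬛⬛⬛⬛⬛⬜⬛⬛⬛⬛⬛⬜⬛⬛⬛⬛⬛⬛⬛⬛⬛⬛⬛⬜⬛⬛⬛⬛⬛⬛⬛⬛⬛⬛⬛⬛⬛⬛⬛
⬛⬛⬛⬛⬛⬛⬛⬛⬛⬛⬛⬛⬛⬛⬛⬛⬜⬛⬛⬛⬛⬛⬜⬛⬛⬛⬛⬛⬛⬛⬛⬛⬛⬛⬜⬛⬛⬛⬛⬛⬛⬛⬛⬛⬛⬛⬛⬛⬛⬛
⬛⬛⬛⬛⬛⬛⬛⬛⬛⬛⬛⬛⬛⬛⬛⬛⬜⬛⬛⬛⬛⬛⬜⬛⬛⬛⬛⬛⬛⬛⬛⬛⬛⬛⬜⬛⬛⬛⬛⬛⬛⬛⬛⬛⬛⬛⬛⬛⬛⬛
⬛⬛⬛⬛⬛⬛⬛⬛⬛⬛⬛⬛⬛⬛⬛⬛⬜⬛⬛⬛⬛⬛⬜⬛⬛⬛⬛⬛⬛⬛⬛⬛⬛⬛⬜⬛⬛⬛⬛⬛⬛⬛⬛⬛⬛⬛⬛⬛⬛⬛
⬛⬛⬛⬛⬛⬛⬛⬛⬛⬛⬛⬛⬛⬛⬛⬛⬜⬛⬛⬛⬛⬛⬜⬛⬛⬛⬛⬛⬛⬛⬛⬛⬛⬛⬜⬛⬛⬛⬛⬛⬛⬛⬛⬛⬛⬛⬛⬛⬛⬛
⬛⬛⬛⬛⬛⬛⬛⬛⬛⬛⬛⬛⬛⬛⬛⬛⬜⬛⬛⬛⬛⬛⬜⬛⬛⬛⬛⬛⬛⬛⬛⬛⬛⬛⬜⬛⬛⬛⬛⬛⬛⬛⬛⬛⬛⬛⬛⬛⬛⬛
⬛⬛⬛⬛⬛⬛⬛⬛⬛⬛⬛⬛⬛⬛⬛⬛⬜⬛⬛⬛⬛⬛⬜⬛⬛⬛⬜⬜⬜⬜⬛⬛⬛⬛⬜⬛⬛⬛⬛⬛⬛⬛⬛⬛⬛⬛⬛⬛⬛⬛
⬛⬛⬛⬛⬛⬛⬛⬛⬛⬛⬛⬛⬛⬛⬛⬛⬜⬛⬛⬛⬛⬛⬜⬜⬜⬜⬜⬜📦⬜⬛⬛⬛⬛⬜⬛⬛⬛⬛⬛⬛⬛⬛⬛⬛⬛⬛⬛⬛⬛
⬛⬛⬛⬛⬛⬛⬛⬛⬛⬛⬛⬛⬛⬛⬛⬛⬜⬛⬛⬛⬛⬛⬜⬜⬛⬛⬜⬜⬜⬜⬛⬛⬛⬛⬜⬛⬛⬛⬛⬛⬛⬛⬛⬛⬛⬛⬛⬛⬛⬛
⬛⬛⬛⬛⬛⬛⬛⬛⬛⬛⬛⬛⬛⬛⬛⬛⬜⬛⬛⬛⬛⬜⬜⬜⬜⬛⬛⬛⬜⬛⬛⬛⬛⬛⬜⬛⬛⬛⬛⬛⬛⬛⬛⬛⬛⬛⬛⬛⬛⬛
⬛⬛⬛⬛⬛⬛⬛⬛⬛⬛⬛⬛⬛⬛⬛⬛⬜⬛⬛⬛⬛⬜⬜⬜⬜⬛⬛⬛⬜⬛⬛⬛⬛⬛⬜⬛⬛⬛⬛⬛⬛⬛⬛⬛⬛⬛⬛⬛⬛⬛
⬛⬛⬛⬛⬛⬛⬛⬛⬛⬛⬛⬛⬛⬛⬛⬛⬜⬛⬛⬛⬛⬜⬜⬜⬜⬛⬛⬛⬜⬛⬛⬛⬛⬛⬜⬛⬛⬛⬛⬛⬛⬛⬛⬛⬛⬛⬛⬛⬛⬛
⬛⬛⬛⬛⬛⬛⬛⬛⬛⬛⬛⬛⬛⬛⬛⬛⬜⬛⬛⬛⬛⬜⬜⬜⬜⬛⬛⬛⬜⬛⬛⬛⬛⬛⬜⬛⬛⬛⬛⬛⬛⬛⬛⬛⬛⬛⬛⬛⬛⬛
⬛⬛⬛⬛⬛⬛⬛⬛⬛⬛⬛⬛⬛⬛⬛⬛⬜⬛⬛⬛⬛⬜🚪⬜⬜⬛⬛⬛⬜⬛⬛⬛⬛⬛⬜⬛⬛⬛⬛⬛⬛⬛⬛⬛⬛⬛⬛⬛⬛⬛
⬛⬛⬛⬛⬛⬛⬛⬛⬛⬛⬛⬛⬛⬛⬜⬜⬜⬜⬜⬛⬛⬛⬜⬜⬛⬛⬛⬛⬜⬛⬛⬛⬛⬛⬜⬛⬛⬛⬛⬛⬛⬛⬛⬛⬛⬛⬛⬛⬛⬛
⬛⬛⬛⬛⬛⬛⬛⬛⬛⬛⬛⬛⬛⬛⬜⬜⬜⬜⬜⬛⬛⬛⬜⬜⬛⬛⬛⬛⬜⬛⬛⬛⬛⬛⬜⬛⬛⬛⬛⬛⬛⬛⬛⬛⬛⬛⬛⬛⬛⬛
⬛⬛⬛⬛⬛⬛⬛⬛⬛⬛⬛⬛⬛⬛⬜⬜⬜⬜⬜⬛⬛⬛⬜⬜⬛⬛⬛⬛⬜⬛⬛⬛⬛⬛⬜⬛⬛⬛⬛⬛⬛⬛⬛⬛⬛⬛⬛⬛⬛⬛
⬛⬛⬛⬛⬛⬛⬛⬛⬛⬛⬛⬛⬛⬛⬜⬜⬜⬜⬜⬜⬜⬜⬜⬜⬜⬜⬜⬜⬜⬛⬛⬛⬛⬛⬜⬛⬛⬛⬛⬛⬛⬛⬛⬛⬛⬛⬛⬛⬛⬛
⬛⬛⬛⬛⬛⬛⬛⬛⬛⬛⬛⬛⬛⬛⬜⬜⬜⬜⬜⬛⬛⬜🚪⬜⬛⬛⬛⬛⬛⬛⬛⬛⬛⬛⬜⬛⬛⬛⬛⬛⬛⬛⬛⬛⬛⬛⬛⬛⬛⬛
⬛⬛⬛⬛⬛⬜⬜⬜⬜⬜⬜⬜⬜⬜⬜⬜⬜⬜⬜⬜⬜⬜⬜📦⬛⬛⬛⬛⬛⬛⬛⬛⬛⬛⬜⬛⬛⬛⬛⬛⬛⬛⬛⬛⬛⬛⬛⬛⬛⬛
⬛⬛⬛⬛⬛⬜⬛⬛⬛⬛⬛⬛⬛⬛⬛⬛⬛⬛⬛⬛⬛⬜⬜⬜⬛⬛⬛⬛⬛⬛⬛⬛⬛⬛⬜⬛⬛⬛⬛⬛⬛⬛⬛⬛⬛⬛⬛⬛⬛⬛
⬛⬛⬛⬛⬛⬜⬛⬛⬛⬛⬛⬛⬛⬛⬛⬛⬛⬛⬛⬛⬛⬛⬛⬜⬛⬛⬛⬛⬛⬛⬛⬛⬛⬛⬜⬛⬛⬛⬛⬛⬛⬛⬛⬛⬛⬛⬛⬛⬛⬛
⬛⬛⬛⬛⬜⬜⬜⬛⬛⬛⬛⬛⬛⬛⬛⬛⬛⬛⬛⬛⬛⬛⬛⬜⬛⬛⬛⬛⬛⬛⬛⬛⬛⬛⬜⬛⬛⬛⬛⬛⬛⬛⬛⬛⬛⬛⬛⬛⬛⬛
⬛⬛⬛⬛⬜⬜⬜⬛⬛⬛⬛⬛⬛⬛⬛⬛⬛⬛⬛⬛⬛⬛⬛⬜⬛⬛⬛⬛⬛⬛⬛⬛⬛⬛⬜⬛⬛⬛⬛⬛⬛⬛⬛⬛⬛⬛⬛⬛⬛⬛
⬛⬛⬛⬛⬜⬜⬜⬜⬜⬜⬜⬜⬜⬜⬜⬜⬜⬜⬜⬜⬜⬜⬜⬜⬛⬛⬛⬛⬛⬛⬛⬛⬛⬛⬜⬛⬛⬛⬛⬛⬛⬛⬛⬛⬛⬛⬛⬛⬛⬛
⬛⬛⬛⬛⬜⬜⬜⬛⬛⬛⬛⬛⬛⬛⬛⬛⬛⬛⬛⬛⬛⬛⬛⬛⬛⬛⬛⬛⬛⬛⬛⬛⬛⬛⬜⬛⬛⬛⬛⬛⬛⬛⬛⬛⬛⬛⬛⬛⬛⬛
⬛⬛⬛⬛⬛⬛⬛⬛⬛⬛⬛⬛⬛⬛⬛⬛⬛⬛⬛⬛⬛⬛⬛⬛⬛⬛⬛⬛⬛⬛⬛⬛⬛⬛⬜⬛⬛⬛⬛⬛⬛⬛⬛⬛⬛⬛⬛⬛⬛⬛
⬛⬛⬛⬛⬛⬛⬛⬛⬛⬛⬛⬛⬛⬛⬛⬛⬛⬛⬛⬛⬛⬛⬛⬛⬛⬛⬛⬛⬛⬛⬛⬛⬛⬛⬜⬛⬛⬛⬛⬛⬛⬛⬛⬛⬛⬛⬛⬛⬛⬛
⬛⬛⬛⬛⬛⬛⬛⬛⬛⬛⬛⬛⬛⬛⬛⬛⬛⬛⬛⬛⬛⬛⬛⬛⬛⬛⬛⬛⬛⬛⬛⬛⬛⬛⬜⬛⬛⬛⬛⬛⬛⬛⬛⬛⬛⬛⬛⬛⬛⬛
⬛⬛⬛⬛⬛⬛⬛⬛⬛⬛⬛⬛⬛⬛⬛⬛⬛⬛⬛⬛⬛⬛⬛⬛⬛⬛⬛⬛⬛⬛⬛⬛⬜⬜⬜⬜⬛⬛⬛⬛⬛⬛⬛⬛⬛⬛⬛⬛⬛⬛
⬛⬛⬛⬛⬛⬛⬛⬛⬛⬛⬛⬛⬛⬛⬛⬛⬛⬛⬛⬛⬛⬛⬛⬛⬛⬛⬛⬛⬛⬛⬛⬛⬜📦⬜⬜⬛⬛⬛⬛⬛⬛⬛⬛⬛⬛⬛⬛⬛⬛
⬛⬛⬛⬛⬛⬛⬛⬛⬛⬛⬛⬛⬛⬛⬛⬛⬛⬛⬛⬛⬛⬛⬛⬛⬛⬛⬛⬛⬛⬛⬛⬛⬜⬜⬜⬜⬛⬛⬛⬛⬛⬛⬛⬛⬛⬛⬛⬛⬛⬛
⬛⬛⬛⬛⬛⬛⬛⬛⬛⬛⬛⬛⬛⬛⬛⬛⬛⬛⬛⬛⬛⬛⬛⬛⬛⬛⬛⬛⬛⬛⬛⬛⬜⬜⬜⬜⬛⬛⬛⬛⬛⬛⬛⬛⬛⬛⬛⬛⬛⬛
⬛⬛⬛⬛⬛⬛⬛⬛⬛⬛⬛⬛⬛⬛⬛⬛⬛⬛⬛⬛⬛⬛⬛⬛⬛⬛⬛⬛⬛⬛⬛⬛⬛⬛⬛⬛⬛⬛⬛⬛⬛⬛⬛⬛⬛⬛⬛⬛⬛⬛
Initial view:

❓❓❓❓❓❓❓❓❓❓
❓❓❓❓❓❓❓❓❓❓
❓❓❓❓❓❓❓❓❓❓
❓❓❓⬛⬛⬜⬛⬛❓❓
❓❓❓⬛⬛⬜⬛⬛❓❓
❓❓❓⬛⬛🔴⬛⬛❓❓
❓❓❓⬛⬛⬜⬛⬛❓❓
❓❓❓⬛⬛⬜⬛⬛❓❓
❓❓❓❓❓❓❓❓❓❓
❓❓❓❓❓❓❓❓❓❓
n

❓❓❓❓❓❓❓❓❓❓
❓❓❓❓❓❓❓❓❓❓
❓❓❓❓❓❓❓❓❓❓
❓❓❓⬛⬛⬜⬛⬛❓❓
❓❓❓⬛⬛⬜⬛⬛❓❓
❓❓❓⬛⬛🔴⬛⬛❓❓
❓❓❓⬛⬛⬜⬛⬛❓❓
❓❓❓⬛⬛⬜⬛⬛❓❓
❓❓❓⬛⬛⬜⬛⬛❓❓
❓❓❓❓❓❓❓❓❓❓

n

❓❓❓❓❓❓❓❓❓❓
❓❓❓❓❓❓❓❓❓❓
❓❓❓❓❓❓❓❓❓❓
❓❓❓⬛⬛⬜⬛⬛❓❓
❓❓❓⬛⬛⬜⬛⬛❓❓
❓❓❓⬛⬛🔴⬛⬛❓❓
❓❓❓⬛⬛⬜⬛⬛❓❓
❓❓❓⬛⬛⬜⬛⬛❓❓
❓❓❓⬛⬛⬜⬛⬛❓❓
❓❓❓⬛⬛⬜⬛⬛❓❓

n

❓❓❓❓❓❓❓❓❓❓
❓❓❓❓❓❓❓❓❓❓
❓❓❓❓❓❓❓❓❓❓
❓❓❓⬛⬛⬜⬛⬛❓❓
❓❓❓⬛⬛⬜⬛⬛❓❓
❓❓❓⬛⬛🔴⬛⬛❓❓
❓❓❓⬛⬛⬜⬛⬛❓❓
❓❓❓⬛⬛⬜⬛⬛❓❓
❓❓❓⬛⬛⬜⬛⬛❓❓
❓❓❓⬛⬛⬜⬛⬛❓❓

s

❓❓❓❓❓❓❓❓❓❓
❓❓❓❓❓❓❓❓❓❓
❓❓❓⬛⬛⬜⬛⬛❓❓
❓❓❓⬛⬛⬜⬛⬛❓❓
❓❓❓⬛⬛⬜⬛⬛❓❓
❓❓❓⬛⬛🔴⬛⬛❓❓
❓❓❓⬛⬛⬜⬛⬛❓❓
❓❓❓⬛⬛⬜⬛⬛❓❓
❓❓❓⬛⬛⬜⬛⬛❓❓
❓❓❓⬛⬛⬜⬛⬛❓❓

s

❓❓❓❓❓❓❓❓❓❓
❓❓❓⬛⬛⬜⬛⬛❓❓
❓❓❓⬛⬛⬜⬛⬛❓❓
❓❓❓⬛⬛⬜⬛⬛❓❓
❓❓❓⬛⬛⬜⬛⬛❓❓
❓❓❓⬛⬛🔴⬛⬛❓❓
❓❓❓⬛⬛⬜⬛⬛❓❓
❓❓❓⬛⬛⬜⬛⬛❓❓
❓❓❓⬛⬛⬜⬛⬛❓❓
❓❓❓❓❓❓❓❓❓❓

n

❓❓❓❓❓❓❓❓❓❓
❓❓❓❓❓❓❓❓❓❓
❓❓❓⬛⬛⬜⬛⬛❓❓
❓❓❓⬛⬛⬜⬛⬛❓❓
❓❓❓⬛⬛⬜⬛⬛❓❓
❓❓❓⬛⬛🔴⬛⬛❓❓
❓❓❓⬛⬛⬜⬛⬛❓❓
❓❓❓⬛⬛⬜⬛⬛❓❓
❓❓❓⬛⬛⬜⬛⬛❓❓
❓❓❓⬛⬛⬜⬛⬛❓❓


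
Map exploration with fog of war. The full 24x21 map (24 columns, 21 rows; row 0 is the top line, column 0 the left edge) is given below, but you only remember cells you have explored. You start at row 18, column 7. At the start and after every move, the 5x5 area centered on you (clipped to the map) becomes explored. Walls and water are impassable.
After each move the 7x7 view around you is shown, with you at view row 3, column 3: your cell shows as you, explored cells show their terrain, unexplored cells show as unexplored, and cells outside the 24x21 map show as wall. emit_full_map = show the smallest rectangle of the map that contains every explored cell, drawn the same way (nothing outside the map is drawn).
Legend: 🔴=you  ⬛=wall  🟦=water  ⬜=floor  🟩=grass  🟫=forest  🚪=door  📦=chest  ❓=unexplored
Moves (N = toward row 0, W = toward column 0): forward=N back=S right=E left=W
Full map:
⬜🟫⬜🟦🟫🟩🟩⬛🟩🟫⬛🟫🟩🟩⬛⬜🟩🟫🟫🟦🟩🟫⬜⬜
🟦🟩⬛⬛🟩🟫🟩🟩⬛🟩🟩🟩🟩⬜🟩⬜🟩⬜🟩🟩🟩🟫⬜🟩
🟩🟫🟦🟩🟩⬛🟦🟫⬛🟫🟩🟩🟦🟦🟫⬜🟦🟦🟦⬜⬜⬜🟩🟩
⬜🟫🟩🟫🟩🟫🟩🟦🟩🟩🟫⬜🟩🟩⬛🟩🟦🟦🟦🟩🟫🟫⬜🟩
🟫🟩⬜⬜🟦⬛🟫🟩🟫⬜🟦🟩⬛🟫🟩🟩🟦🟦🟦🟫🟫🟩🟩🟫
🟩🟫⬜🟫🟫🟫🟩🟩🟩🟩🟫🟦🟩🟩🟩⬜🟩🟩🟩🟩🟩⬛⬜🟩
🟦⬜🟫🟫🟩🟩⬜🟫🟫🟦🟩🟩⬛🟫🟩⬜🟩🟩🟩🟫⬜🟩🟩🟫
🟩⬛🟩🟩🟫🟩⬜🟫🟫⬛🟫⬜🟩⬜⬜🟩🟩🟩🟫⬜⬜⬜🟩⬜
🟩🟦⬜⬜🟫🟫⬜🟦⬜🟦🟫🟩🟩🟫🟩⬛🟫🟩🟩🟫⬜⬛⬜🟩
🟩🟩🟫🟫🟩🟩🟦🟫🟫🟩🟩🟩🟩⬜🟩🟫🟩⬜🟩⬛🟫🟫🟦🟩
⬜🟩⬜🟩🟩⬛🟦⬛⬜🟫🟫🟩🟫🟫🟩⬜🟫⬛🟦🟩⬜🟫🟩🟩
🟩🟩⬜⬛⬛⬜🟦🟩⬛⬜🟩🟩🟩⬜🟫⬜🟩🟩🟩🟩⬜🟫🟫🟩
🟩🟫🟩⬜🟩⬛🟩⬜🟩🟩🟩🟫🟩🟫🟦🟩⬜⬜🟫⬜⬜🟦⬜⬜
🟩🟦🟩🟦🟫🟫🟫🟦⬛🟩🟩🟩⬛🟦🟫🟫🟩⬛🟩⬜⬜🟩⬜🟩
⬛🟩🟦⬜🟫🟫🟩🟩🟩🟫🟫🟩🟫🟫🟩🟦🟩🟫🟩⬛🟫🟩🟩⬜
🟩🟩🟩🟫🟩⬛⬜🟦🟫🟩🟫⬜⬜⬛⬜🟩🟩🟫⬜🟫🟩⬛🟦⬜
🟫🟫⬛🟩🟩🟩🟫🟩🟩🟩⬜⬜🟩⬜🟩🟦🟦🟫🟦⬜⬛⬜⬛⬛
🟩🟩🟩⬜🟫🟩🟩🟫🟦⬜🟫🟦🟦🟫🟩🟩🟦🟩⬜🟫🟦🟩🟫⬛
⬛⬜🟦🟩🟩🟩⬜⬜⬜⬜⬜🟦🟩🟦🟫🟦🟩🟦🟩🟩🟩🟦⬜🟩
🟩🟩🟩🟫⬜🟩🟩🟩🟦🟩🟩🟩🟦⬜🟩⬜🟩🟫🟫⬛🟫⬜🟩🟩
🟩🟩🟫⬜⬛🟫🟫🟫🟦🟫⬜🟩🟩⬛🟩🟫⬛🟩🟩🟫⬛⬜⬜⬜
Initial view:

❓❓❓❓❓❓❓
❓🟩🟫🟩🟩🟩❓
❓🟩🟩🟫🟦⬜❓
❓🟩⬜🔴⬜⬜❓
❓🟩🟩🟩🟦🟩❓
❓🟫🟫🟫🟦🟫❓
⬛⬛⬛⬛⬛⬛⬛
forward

❓❓❓❓❓❓❓
❓⬛⬜🟦🟫🟩❓
❓🟩🟫🟩🟩🟩❓
❓🟩🟩🔴🟦⬜❓
❓🟩⬜⬜⬜⬜❓
❓🟩🟩🟩🟦🟩❓
❓🟫🟫🟫🟦🟫❓

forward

❓❓❓❓❓❓❓
❓🟫🟩🟩🟩🟫❓
❓⬛⬜🟦🟫🟩❓
❓🟩🟫🔴🟩🟩❓
❓🟩🟩🟫🟦⬜❓
❓🟩⬜⬜⬜⬜❓
❓🟩🟩🟩🟦🟩❓

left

❓❓❓❓❓❓❓
❓🟫🟫🟩🟩🟩🟫
❓🟩⬛⬜🟦🟫🟩
❓🟩🟩🔴🟩🟩🟩
❓🟫🟩🟩🟫🟦⬜
❓🟩🟩⬜⬜⬜⬜
❓❓🟩🟩🟩🟦🟩

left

❓❓❓❓❓❓❓
❓⬜🟫🟫🟩🟩🟩
❓🟫🟩⬛⬜🟦🟫
❓🟩🟩🔴🟫🟩🟩
❓⬜🟫🟩🟩🟫🟦
❓🟩🟩🟩⬜⬜⬜
❓❓❓🟩🟩🟩🟦

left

❓❓❓❓❓❓❓
❓🟦⬜🟫🟫🟩🟩
❓🟩🟫🟩⬛⬜🟦
❓⬛🟩🔴🟩🟫🟩
❓🟩⬜🟫🟩🟩🟫
❓🟦🟩🟩🟩⬜⬜
❓❓❓❓🟩🟩🟩

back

❓🟦⬜🟫🟫🟩🟩
❓🟩🟫🟩⬛⬜🟦
❓⬛🟩🟩🟩🟫🟩
❓🟩⬜🔴🟩🟩🟫
❓🟦🟩🟩🟩⬜⬜
❓🟩🟫⬜🟩🟩🟩
❓❓❓❓🟫🟫🟫

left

❓❓🟦⬜🟫🟫🟩
❓🟩🟩🟫🟩⬛⬜
❓🟫⬛🟩🟩🟩🟫
❓🟩🟩🔴🟫🟩🟩
❓⬜🟦🟩🟩🟩⬜
❓🟩🟩🟫⬜🟩🟩
❓❓❓❓❓🟫🟫

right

❓🟦⬜🟫🟫🟩🟩
🟩🟩🟫🟩⬛⬜🟦
🟫⬛🟩🟩🟩🟫🟩
🟩🟩⬜🔴🟩🟩🟫
⬜🟦🟩🟩🟩⬜⬜
🟩🟩🟫⬜🟩🟩🟩
❓❓❓❓🟫🟫🟫

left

❓❓🟦⬜🟫🟫🟩
❓🟩🟩🟫🟩⬛⬜
❓🟫⬛🟩🟩🟩🟫
❓🟩🟩🔴🟫🟩🟩
❓⬜🟦🟩🟩🟩⬜
❓🟩🟩🟫⬜🟩🟩
❓❓❓❓❓🟫🟫

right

❓🟦⬜🟫🟫🟩🟩
🟩🟩🟫🟩⬛⬜🟦
🟫⬛🟩🟩🟩🟫🟩
🟩🟩⬜🔴🟩🟩🟫
⬜🟦🟩🟩🟩⬜⬜
🟩🟩🟫⬜🟩🟩🟩
❓❓❓❓🟫🟫🟫

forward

❓❓❓❓❓❓❓
❓🟦⬜🟫🟫🟩🟩
🟩🟩🟫🟩⬛⬜🟦
🟫⬛🟩🔴🟩🟫🟩
🟩🟩⬜🟫🟩🟩🟫
⬜🟦🟩🟩🟩⬜⬜
🟩🟩🟫⬜🟩🟩🟩

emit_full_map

❓🟦⬜🟫🟫🟩🟩🟩🟫
🟩🟩🟫🟩⬛⬜🟦🟫🟩
🟫⬛🟩🔴🟩🟫🟩🟩🟩
🟩🟩⬜🟫🟩🟩🟫🟦⬜
⬜🟦🟩🟩🟩⬜⬜⬜⬜
🟩🟩🟫⬜🟩🟩🟩🟦🟩
❓❓❓❓🟫🟫🟫🟦🟫


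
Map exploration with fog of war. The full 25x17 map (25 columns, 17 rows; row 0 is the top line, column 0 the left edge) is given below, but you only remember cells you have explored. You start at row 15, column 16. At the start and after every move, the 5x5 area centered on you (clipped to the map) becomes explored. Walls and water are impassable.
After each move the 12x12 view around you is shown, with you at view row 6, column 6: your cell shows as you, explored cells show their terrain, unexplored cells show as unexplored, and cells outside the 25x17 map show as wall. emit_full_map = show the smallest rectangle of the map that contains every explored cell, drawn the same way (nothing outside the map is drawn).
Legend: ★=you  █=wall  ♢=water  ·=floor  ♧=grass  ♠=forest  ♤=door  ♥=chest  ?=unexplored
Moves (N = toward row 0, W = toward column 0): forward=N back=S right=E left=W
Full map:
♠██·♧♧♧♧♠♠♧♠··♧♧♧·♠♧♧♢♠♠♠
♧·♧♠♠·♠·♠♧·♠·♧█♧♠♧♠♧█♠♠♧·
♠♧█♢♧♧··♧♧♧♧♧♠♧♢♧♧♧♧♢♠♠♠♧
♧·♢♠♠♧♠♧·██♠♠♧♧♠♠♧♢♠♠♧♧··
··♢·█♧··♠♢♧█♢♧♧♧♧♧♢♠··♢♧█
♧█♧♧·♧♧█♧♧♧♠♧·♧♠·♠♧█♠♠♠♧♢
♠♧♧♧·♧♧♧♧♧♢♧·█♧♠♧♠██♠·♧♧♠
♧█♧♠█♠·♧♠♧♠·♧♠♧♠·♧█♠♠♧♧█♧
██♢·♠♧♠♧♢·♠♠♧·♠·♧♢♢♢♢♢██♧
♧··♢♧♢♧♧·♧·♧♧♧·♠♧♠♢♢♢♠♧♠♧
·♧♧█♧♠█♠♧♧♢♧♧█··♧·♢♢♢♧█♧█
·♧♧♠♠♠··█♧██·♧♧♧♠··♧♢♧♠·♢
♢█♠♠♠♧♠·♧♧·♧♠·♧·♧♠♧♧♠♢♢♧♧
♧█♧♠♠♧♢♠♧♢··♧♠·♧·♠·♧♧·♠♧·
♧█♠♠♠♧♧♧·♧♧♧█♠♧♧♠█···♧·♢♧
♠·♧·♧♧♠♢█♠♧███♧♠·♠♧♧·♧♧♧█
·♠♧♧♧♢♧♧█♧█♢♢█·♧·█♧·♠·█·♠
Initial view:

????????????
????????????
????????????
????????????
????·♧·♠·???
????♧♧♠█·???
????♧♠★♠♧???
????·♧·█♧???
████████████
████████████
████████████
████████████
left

????????????
????????????
????????????
????????????
????♠·♧·♠·??
????♠♧♧♠█·??
????█♧★·♠♧??
????█·♧·█♧??
████████████
████████████
████████████
████████████

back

????????????
????????????
????????????
????♠·♧·♠·??
????♠♧♧♠█·??
????█♧♠·♠♧??
????█·★·█♧??
████████████
████████████
████████████
████████████
████████████

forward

????????????
????????????
????????????
????????????
????♠·♧·♠·??
????♠♧♧♠█·??
????█♧★·♠♧??
????█·♧·█♧??
████████████
████████████
████████████
████████████

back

????????????
????????????
????????????
????♠·♧·♠·??
????♠♧♧♠█·??
????█♧♠·♠♧??
????█·★·█♧??
████████████
████████████
████████████
████████████
████████████

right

????????????
????????????
????????????
???♠·♧·♠·???
???♠♧♧♠█·???
???█♧♠·♠♧???
???█·♧★█♧???
████████████
████████████
████████████
████████████
████████████

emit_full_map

♠·♧·♠·
♠♧♧♠█·
█♧♠·♠♧
█·♧★█♧
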